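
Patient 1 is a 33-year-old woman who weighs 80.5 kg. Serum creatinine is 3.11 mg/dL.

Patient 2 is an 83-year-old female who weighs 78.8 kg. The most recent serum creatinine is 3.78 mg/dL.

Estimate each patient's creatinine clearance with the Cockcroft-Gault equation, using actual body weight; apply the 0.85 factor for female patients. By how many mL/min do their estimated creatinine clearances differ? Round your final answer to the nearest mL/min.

Patient 1: CrCl = (140 − 33) × 80.5 / (72 × 3.11) × 0.85 = 8613.5 / 223.92 × 0.85 ≈ 32.7 mL/min
Patient 2: CrCl = (140 − 83) × 78.8 / (72 × 3.78) × 0.85 = 4491.6 / 272.16 × 0.85 ≈ 14.0 mL/min
|32.7 − 14.0| = 18.7 mL/min

19 mL/min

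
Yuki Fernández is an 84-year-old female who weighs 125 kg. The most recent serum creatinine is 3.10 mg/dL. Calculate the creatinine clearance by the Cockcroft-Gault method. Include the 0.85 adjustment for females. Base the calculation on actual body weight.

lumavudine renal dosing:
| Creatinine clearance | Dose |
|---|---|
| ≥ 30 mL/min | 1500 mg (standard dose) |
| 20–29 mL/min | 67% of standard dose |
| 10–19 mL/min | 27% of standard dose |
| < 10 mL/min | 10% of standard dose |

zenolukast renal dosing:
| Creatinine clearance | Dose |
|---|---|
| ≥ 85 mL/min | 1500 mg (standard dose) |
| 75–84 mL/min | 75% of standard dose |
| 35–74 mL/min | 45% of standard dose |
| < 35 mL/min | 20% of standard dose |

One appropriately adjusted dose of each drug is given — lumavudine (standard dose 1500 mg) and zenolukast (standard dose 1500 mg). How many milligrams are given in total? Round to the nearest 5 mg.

CrCl = (140 − 84) × 125 / (72 × 3.1) × 0.85 = 7000.0 / 223.20 × 0.85 ≈ 26.7 mL/min
CrCl ≈ 27 mL/min.
lumavudine: 20–29 mL/min → 67% of 1500 mg = 1005 mg.
zenolukast: < 35 mL/min → 20% of 1500 mg = 300 mg.
Total = 1005 + 300 = 1305 mg.

1305 mg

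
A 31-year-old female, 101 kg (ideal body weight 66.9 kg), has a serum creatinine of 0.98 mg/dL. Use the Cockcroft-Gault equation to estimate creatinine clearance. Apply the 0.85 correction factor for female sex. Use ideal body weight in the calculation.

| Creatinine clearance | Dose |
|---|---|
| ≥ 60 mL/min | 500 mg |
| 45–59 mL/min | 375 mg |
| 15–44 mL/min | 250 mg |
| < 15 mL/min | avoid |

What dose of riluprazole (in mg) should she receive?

500 mg

CrCl = (140 − 31) × 66.9 / (72 × 0.98) × 0.85 = 7292.1 / 70.56 × 0.85 ≈ 87.8 mL/min
CrCl ≈ 88 mL/min → bracket ≥ 60 mL/min.
Dose for this bracket: 500 mg.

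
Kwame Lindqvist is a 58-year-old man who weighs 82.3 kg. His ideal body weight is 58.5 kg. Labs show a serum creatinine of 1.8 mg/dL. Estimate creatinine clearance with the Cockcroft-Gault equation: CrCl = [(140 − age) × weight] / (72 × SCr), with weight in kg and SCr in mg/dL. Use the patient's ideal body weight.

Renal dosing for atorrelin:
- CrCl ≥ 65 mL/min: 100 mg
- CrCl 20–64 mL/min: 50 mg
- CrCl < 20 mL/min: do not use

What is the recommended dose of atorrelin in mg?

50 mg

CrCl = (140 − 58) × 58.5 / (72 × 1.8) = 4797.0 / 129.60 ≈ 37.0 mL/min
CrCl ≈ 37 mL/min → bracket 20–64 mL/min.
Dose for this bracket: 50 mg.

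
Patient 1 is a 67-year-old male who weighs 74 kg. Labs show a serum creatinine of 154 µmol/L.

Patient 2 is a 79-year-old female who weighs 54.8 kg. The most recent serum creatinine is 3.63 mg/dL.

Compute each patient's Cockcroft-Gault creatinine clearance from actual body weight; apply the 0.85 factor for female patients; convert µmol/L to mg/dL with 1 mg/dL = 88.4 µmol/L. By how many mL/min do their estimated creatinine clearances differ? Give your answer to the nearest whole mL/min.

32 mL/min

Patient 1: SCr = 154 / 88.4 = 1.742 mg/dL
Patient 1: CrCl = (140 − 67) × 74 / (72 × 1.742) = 5402.0 / 125.42 ≈ 43.1 mL/min
Patient 2: CrCl = (140 − 79) × 54.8 / (72 × 3.63) × 0.85 = 3342.8 / 261.36 × 0.85 ≈ 10.9 mL/min
|43.1 − 10.9| = 32.2 mL/min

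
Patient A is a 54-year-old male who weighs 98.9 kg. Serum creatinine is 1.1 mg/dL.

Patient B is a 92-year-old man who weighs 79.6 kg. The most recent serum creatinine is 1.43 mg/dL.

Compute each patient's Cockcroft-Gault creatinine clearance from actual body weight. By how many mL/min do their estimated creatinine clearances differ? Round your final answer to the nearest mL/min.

70 mL/min

Patient A: CrCl = (140 − 54) × 98.9 / (72 × 1.1) = 8505.4 / 79.20 ≈ 107.4 mL/min
Patient B: CrCl = (140 − 92) × 79.6 / (72 × 1.43) = 3820.8 / 102.96 ≈ 37.1 mL/min
|107.4 − 37.1| = 70.3 mL/min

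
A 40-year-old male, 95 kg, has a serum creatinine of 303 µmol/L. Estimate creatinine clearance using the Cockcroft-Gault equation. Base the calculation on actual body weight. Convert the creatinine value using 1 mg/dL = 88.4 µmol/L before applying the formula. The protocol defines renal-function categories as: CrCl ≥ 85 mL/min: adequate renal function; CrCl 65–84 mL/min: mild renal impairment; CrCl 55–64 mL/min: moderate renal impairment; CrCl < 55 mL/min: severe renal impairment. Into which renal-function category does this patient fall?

severe renal impairment

SCr = 303 / 88.4 = 3.428 mg/dL
CrCl = (140 − 40) × 95 / (72 × 3.428) = 9500.0 / 246.82 ≈ 38.5 mL/min
38 mL/min falls in the 'severe renal impairment' range.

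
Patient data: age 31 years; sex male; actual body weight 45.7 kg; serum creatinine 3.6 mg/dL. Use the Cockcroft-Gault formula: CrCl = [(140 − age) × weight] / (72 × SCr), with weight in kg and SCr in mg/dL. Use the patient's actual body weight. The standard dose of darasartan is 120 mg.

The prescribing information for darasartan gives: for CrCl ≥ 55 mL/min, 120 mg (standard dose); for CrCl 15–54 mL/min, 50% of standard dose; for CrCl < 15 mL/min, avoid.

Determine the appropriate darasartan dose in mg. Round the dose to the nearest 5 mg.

CrCl = (140 − 31) × 45.7 / (72 × 3.6) = 4981.3 / 259.20 ≈ 19.2 mL/min
CrCl ≈ 19 mL/min → bracket 15–54 mL/min.
50% of 120 mg = 60 mg

60 mg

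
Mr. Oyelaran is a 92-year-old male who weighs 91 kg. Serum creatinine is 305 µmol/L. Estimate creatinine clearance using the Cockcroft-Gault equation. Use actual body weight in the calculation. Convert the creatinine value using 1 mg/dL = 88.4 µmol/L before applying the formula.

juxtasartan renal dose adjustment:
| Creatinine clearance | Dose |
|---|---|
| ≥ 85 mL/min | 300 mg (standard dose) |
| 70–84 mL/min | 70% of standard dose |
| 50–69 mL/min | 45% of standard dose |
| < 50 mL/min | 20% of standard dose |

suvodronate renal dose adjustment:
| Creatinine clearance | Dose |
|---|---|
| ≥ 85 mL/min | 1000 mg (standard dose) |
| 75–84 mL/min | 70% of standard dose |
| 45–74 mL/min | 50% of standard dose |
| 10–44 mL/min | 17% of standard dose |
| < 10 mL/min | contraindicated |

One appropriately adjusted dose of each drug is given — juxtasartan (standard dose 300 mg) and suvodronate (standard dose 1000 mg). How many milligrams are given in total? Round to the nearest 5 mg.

SCr = 305 / 88.4 = 3.45 mg/dL
CrCl = (140 − 92) × 91 / (72 × 3.45) = 4368.0 / 248.40 ≈ 17.6 mL/min
CrCl ≈ 18 mL/min.
juxtasartan: < 50 mL/min → 20% of 300 mg = 60 mg.
suvodronate: 10–44 mL/min → 17% of 1000 mg = 170 mg.
Total = 60 + 170 = 230 mg.

230 mg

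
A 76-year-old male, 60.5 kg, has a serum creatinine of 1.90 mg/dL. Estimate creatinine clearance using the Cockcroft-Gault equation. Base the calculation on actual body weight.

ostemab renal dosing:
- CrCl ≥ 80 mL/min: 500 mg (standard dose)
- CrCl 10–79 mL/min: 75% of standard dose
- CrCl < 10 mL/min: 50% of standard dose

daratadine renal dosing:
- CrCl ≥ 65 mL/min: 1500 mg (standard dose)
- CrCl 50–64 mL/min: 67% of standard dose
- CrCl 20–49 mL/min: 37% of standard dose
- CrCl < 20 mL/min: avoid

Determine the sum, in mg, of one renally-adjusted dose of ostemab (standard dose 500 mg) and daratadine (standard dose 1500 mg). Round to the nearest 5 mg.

930 mg

CrCl = (140 − 76) × 60.5 / (72 × 1.9) = 3872.0 / 136.80 ≈ 28.3 mL/min
CrCl ≈ 28 mL/min.
ostemab: 10–79 mL/min → 75% of 500 mg = 375 mg.
daratadine: 20–49 mL/min → 37% of 1500 mg = 555 mg.
Total = 375 + 555 = 930 mg.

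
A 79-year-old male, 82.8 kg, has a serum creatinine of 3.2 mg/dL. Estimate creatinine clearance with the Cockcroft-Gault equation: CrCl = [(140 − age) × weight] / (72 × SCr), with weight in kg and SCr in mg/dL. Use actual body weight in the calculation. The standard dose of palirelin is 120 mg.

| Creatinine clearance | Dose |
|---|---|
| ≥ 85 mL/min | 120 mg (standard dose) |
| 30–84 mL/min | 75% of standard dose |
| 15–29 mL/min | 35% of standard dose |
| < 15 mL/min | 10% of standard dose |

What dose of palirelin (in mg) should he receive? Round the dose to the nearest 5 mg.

40 mg

CrCl = (140 − 79) × 82.8 / (72 × 3.2) = 5050.8 / 230.40 ≈ 21.9 mL/min
CrCl ≈ 22 mL/min → bracket 15–29 mL/min.
35% of 120 mg = 42 mg → 40 mg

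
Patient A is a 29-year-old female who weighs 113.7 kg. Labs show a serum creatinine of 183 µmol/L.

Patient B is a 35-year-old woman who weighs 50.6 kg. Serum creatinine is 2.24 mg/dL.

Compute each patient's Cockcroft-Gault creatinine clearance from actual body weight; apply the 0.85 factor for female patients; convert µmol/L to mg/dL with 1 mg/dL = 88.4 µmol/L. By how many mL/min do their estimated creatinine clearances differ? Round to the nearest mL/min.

Patient A: SCr = 183 / 88.4 = 2.07 mg/dL
Patient A: CrCl = (140 − 29) × 113.7 / (72 × 2.07) × 0.85 = 12620.7 / 149.04 × 0.85 ≈ 72.0 mL/min
Patient B: CrCl = (140 − 35) × 50.6 / (72 × 2.24) × 0.85 = 5313.0 / 161.28 × 0.85 ≈ 28.0 mL/min
|72.0 − 28.0| = 44.0 mL/min

44 mL/min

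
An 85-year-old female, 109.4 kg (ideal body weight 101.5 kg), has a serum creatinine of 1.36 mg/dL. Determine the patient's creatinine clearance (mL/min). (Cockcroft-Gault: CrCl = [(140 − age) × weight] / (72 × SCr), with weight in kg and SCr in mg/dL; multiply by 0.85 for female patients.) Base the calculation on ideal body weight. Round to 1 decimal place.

CrCl = (140 − 85) × 101.5 / (72 × 1.36) × 0.85 = 5582.5 / 97.92 × 0.85 ≈ 48.5 mL/min

48.5 mL/min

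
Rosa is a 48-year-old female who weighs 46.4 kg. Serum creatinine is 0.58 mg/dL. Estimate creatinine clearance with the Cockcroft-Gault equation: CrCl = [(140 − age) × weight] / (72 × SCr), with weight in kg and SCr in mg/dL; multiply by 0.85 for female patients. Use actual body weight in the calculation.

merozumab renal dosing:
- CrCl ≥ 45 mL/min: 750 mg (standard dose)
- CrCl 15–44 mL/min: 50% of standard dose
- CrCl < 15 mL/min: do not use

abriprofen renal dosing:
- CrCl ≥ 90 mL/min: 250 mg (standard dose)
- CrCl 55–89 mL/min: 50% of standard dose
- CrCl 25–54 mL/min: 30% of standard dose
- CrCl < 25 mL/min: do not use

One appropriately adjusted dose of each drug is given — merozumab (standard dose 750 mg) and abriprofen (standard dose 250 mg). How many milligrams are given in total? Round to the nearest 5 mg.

875 mg

CrCl = (140 − 48) × 46.4 / (72 × 0.58) × 0.85 = 4268.8 / 41.76 × 0.85 ≈ 86.9 mL/min
CrCl ≈ 87 mL/min.
merozumab: ≥ 45 mL/min → 100% of 750 mg = 750 mg.
abriprofen: 55–89 mL/min → 50% of 250 mg = 125 mg.
Total = 750 + 125 = 875 mg.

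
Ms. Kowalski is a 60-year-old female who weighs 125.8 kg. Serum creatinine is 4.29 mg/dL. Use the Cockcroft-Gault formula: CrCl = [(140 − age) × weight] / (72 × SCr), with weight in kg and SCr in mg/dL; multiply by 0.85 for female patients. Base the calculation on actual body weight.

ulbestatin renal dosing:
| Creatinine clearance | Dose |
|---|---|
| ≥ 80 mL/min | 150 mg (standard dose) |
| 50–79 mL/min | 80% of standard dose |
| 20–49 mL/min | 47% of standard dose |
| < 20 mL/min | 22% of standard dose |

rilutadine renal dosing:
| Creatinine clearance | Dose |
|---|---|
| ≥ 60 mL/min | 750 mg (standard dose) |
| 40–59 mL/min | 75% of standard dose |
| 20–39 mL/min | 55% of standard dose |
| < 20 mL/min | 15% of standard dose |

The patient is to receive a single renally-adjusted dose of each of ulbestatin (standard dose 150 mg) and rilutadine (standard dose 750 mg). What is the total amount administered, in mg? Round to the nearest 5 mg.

CrCl = (140 − 60) × 125.8 / (72 × 4.29) × 0.85 = 10064.0 / 308.88 × 0.85 ≈ 27.7 mL/min
CrCl ≈ 28 mL/min.
ulbestatin: 20–49 mL/min → 47% of 150 mg = 70.5 mg.
rilutadine: 20–39 mL/min → 55% of 750 mg = 412.5 mg.
Total = 70.5 + 412.5 = 483 mg.

485 mg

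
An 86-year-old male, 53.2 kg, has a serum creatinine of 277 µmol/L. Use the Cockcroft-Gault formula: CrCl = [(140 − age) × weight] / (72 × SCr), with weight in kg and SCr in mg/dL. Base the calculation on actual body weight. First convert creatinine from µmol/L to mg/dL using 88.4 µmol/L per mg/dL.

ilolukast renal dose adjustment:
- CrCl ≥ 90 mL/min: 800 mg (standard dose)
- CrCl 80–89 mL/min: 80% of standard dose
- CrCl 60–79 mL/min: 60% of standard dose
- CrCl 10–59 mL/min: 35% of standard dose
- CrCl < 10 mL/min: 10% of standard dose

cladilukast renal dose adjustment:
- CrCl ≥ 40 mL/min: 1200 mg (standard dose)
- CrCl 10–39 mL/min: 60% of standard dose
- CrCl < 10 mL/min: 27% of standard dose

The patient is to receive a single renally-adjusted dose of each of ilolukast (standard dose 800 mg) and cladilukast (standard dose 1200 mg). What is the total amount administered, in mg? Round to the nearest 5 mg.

1000 mg

SCr = 277 / 88.4 = 3.133 mg/dL
CrCl = (140 − 86) × 53.2 / (72 × 3.133) = 2872.8 / 225.58 ≈ 12.7 mL/min
CrCl ≈ 13 mL/min.
ilolukast: 10–59 mL/min → 35% of 800 mg = 280 mg.
cladilukast: 10–39 mL/min → 60% of 1200 mg = 720 mg.
Total = 280 + 720 = 1000 mg.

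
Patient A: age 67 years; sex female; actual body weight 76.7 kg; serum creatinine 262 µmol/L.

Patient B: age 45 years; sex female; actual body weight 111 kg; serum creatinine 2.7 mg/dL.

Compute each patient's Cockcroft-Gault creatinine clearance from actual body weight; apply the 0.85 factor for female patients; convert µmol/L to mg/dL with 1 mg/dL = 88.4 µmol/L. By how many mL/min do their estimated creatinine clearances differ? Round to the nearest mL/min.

24 mL/min

Patient A: SCr = 262 / 88.4 = 2.964 mg/dL
Patient A: CrCl = (140 − 67) × 76.7 / (72 × 2.964) × 0.85 = 5599.1 / 213.41 × 0.85 ≈ 22.3 mL/min
Patient B: CrCl = (140 − 45) × 111 / (72 × 2.7) × 0.85 = 10545.0 / 194.40 × 0.85 ≈ 46.1 mL/min
|22.3 − 46.1| = 23.8 mL/min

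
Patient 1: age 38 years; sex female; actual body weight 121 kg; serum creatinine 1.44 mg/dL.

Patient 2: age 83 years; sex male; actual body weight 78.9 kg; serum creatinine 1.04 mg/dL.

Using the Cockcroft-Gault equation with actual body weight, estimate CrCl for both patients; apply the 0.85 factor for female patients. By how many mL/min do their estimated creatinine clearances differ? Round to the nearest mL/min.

Patient 1: CrCl = (140 − 38) × 121 / (72 × 1.44) × 0.85 = 12342.0 / 103.68 × 0.85 ≈ 101.2 mL/min
Patient 2: CrCl = (140 − 83) × 78.9 / (72 × 1.04) = 4497.3 / 74.88 ≈ 60.1 mL/min
|101.2 − 60.1| = 41.1 mL/min

41 mL/min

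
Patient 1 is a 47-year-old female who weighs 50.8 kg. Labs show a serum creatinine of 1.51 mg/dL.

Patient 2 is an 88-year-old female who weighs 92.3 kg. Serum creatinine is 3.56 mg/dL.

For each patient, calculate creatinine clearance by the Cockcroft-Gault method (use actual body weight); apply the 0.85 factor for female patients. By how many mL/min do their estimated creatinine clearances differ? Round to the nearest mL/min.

Patient 1: CrCl = (140 − 47) × 50.8 / (72 × 1.51) × 0.85 = 4724.4 / 108.72 × 0.85 ≈ 36.9 mL/min
Patient 2: CrCl = (140 − 88) × 92.3 / (72 × 3.56) × 0.85 = 4799.6 / 256.32 × 0.85 ≈ 15.9 mL/min
|36.9 − 15.9| = 21.0 mL/min

21 mL/min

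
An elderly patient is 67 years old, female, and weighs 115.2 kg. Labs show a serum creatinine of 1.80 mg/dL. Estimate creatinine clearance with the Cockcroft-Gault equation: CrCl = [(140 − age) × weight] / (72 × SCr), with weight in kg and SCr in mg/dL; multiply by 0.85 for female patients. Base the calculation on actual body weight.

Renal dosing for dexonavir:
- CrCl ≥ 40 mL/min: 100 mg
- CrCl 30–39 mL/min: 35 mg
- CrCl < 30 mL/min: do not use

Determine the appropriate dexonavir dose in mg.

100 mg

CrCl = (140 − 67) × 115.2 / (72 × 1.8) × 0.85 = 8409.6 / 129.60 × 0.85 ≈ 55.2 mL/min
CrCl ≈ 55 mL/min → bracket ≥ 40 mL/min.
Dose for this bracket: 100 mg.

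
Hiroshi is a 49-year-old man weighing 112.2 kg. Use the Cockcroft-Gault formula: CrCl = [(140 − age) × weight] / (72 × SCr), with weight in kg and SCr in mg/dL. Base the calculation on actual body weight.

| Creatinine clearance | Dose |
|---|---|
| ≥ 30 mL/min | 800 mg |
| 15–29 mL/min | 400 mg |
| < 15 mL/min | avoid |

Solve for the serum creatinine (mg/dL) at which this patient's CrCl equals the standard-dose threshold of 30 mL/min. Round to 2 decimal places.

Standard dose requires CrCl ≥ 30 mL/min.
Set (140 − 49) × 112.2 / (72 × SCr) = 30
SCr = (140 − 49) × 112.2 / (72 × 30) = 4.727 mg/dL

4.73 mg/dL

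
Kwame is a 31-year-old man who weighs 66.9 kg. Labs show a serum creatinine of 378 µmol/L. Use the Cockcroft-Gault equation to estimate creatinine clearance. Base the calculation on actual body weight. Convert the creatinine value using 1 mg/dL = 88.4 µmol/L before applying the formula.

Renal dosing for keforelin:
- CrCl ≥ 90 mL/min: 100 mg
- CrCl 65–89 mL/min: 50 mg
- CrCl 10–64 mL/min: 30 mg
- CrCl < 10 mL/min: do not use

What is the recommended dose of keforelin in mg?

SCr = 378 / 88.4 = 4.276 mg/dL
CrCl = (140 − 31) × 66.9 / (72 × 4.276) = 7292.1 / 307.87 ≈ 23.7 mL/min
CrCl ≈ 24 mL/min → bracket 10–64 mL/min.
Dose for this bracket: 30 mg.

30 mg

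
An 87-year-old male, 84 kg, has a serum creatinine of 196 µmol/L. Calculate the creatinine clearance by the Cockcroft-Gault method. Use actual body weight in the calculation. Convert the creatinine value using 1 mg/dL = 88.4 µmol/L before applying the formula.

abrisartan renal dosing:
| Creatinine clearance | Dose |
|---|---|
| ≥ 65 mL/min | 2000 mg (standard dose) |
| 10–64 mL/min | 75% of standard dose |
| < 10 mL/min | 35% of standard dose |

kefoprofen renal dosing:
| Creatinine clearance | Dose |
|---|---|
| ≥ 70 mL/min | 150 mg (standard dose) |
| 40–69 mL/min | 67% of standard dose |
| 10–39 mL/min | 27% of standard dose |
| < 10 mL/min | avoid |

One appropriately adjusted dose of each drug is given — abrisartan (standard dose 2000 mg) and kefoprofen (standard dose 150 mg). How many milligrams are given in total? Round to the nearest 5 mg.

1540 mg

SCr = 196 / 88.4 = 2.217 mg/dL
CrCl = (140 − 87) × 84 / (72 × 2.217) = 4452.0 / 159.62 ≈ 27.9 mL/min
CrCl ≈ 28 mL/min.
abrisartan: 10–64 mL/min → 75% of 2000 mg = 1500 mg.
kefoprofen: 10–39 mL/min → 27% of 150 mg = 40.5 mg.
Total = 1500 + 40.5 = 1540.5 mg.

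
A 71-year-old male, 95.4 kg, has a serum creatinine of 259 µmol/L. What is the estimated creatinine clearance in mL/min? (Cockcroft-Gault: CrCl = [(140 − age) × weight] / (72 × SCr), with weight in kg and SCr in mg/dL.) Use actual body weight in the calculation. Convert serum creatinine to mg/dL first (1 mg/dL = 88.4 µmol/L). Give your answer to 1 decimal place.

31.2 mL/min

SCr = 259 / 88.4 = 2.93 mg/dL
CrCl = (140 − 71) × 95.4 / (72 × 2.93) = 6582.6 / 210.96 ≈ 31.2 mL/min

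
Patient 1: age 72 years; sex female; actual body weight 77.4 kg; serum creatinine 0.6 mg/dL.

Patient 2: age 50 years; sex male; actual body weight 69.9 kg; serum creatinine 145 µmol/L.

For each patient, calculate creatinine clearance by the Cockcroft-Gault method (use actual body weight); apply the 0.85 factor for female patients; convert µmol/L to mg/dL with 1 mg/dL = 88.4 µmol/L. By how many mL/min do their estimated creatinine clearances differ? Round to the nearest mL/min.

Patient 1: CrCl = (140 − 72) × 77.4 / (72 × 0.6) × 0.85 = 5263.2 / 43.20 × 0.85 ≈ 103.6 mL/min
Patient 2: SCr = 145 / 88.4 = 1.64 mg/dL
Patient 2: CrCl = (140 − 50) × 69.9 / (72 × 1.64) = 6291.0 / 118.08 ≈ 53.3 mL/min
|103.6 − 53.3| = 50.3 mL/min

50 mL/min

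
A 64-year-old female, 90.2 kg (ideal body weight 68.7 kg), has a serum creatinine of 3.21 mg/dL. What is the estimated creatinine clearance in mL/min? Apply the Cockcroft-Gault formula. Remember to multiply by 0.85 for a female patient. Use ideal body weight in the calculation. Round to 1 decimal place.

CrCl = (140 − 64) × 68.7 / (72 × 3.21) × 0.85 = 5221.2 / 231.12 × 0.85 ≈ 19.2 mL/min

19.2 mL/min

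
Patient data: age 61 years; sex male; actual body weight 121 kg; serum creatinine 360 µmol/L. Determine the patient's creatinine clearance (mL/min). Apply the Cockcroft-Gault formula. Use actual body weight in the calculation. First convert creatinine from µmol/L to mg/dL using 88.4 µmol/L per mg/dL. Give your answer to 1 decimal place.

32.6 mL/min

SCr = 360 / 88.4 = 4.072 mg/dL
CrCl = (140 − 61) × 121 / (72 × 4.072) = 9559.0 / 293.18 ≈ 32.6 mL/min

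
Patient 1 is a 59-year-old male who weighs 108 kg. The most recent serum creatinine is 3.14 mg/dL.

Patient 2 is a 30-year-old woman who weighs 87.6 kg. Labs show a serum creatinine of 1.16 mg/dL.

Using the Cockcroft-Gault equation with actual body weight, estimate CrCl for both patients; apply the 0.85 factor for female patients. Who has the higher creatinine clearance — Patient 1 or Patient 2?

Patient 1: CrCl = (140 − 59) × 108 / (72 × 3.14) = 8748.0 / 226.08 ≈ 38.7 mL/min
Patient 2: CrCl = (140 − 30) × 87.6 / (72 × 1.16) × 0.85 = 9636.0 / 83.52 × 0.85 ≈ 98.1 mL/min
38.7 vs 98.1 mL/min → Patient 2 is higher.

Patient 2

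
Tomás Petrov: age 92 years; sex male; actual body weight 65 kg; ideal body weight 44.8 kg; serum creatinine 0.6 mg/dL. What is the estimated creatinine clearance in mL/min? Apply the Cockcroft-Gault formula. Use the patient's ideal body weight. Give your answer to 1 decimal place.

CrCl = (140 − 92) × 44.8 / (72 × 0.6) = 2150.4 / 43.20 ≈ 49.8 mL/min

49.8 mL/min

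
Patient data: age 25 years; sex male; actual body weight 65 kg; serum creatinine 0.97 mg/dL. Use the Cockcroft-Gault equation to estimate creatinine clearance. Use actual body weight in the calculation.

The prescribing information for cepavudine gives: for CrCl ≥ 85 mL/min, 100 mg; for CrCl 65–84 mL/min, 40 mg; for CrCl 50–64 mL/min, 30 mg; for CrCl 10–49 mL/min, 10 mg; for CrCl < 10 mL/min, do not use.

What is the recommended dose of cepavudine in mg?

CrCl = (140 − 25) × 65 / (72 × 0.97) = 7475.0 / 69.84 ≈ 107.0 mL/min
CrCl ≈ 107 mL/min → bracket ≥ 85 mL/min.
Dose for this bracket: 100 mg.

100 mg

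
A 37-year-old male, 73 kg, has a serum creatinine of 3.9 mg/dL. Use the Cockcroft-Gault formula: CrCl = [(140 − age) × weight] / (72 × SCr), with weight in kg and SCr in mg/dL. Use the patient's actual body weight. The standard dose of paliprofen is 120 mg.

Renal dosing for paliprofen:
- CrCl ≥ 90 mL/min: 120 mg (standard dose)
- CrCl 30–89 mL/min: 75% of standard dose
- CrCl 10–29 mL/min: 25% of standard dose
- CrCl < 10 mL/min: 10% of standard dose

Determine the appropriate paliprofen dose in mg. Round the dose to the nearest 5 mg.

CrCl = (140 − 37) × 73 / (72 × 3.9) = 7519.0 / 280.80 ≈ 26.8 mL/min
CrCl ≈ 27 mL/min → bracket 10–29 mL/min.
25% of 120 mg = 30 mg

30 mg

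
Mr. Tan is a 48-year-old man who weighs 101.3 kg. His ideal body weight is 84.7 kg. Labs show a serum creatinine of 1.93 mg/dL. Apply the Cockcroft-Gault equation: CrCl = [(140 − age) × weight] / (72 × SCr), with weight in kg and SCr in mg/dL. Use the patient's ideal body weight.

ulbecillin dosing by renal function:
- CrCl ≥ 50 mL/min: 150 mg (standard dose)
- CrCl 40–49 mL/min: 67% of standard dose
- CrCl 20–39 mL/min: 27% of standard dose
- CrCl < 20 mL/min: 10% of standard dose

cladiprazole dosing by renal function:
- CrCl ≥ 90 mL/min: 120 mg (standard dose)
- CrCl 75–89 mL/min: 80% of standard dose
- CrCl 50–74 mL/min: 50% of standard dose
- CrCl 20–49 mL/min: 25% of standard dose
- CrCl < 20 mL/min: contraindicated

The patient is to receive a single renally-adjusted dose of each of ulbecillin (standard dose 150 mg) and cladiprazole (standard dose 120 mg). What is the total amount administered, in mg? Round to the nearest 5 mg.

CrCl = (140 − 48) × 84.7 / (72 × 1.93) = 7792.4 / 138.96 ≈ 56.1 mL/min
CrCl ≈ 56 mL/min.
ulbecillin: ≥ 50 mL/min → 100% of 150 mg = 150 mg.
cladiprazole: 50–74 mL/min → 50% of 120 mg = 60 mg.
Total = 150 + 60 = 210 mg.

210 mg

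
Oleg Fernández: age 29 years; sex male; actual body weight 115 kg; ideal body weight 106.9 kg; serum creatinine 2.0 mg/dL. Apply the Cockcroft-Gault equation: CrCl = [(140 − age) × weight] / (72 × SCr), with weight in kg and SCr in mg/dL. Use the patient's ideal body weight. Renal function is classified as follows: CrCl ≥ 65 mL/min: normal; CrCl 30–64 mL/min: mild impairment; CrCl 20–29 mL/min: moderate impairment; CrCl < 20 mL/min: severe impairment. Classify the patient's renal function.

normal

CrCl = (140 − 29) × 106.9 / (72 × 2) = 11865.9 / 144.00 ≈ 82.4 mL/min
82 mL/min falls in the 'normal' range.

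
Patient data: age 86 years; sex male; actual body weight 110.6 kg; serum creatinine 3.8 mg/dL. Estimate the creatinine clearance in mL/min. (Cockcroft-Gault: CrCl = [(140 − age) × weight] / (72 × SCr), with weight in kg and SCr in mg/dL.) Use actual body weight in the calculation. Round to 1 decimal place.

21.8 mL/min

CrCl = (140 − 86) × 110.6 / (72 × 3.8) = 5972.4 / 273.60 ≈ 21.8 mL/min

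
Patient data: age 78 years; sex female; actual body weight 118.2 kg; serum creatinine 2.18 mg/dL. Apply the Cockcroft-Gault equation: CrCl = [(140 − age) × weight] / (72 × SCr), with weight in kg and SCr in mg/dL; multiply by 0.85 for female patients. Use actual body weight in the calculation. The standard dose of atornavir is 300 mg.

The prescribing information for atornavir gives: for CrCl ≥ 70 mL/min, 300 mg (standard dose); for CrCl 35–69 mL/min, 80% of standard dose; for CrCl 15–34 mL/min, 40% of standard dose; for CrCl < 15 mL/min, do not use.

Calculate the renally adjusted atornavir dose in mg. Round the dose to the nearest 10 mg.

CrCl = (140 − 78) × 118.2 / (72 × 2.18) × 0.85 = 7328.4 / 156.96 × 0.85 ≈ 39.7 mL/min
CrCl ≈ 40 mL/min → bracket 35–69 mL/min.
80% of 300 mg = 240 mg

240 mg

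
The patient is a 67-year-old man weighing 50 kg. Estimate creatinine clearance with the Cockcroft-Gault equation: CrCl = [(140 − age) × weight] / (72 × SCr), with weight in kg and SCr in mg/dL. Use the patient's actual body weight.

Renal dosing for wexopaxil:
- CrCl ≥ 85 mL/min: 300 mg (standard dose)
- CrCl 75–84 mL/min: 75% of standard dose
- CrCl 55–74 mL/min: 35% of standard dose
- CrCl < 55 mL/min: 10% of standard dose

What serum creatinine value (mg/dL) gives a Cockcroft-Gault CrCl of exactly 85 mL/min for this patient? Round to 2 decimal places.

0.60 mg/dL

Standard dose requires CrCl ≥ 85 mL/min.
Set (140 − 67) × 50 / (72 × SCr) = 85
SCr = (140 − 67) × 50 / (72 × 85) = 0.596 mg/dL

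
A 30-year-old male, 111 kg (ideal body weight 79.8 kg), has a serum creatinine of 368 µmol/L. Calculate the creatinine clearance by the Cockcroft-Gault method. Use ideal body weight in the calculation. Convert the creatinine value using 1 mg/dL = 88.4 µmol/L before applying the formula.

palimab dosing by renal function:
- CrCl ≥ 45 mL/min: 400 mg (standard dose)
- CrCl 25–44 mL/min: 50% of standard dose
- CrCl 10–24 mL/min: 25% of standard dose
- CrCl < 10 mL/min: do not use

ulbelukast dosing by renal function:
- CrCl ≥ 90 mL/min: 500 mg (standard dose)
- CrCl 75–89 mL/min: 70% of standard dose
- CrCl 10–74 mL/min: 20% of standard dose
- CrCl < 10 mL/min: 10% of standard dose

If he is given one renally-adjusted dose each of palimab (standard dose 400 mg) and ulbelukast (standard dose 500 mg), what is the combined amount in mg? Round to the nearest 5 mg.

SCr = 368 / 88.4 = 4.163 mg/dL
CrCl = (140 − 30) × 79.8 / (72 × 4.163) = 8778.0 / 299.74 ≈ 29.3 mL/min
CrCl ≈ 29 mL/min.
palimab: 25–44 mL/min → 50% of 400 mg = 200 mg.
ulbelukast: 10–74 mL/min → 20% of 500 mg = 100 mg.
Total = 200 + 100 = 300 mg.

300 mg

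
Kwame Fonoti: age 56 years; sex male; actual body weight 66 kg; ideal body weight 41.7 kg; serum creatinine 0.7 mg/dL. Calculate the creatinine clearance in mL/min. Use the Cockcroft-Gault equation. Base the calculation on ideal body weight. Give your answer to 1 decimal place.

CrCl = (140 − 56) × 41.7 / (72 × 0.7) = 3502.8 / 50.40 ≈ 69.5 mL/min

69.5 mL/min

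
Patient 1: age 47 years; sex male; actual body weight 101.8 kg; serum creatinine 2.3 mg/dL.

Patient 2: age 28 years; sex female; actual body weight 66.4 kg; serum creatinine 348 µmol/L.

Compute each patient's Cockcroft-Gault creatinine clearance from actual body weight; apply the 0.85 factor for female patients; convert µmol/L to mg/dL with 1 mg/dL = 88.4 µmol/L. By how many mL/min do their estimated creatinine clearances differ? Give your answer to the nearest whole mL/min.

Patient 1: CrCl = (140 − 47) × 101.8 / (72 × 2.3) = 9467.4 / 165.60 ≈ 57.2 mL/min
Patient 2: SCr = 348 / 88.4 = 3.937 mg/dL
Patient 2: CrCl = (140 − 28) × 66.4 / (72 × 3.937) × 0.85 = 7436.8 / 283.46 × 0.85 ≈ 22.3 mL/min
|57.2 − 22.3| = 34.9 mL/min

35 mL/min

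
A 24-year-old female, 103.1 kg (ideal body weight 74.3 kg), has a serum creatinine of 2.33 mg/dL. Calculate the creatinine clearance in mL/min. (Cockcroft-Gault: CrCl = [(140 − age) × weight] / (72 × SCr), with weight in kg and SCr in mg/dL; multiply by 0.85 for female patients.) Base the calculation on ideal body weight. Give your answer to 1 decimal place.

CrCl = (140 − 24) × 74.3 / (72 × 2.33) × 0.85 = 8618.8 / 167.76 × 0.85 ≈ 43.7 mL/min

43.7 mL/min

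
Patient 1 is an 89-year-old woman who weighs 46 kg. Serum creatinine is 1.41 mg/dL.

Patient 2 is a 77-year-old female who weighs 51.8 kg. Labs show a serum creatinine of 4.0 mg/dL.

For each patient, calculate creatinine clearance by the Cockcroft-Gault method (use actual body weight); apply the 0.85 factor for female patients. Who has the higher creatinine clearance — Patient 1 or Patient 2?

Patient 1

Patient 1: CrCl = (140 − 89) × 46 / (72 × 1.41) × 0.85 = 2346.0 / 101.52 × 0.85 ≈ 19.6 mL/min
Patient 2: CrCl = (140 − 77) × 51.8 / (72 × 4) × 0.85 = 3263.4 / 288.00 × 0.85 ≈ 9.6 mL/min
19.6 vs 9.6 mL/min → Patient 1 is higher.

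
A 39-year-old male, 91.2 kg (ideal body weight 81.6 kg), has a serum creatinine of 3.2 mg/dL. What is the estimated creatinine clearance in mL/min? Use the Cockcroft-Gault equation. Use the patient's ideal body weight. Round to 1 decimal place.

CrCl = (140 − 39) × 81.6 / (72 × 3.2) = 8241.6 / 230.40 ≈ 35.8 mL/min

35.8 mL/min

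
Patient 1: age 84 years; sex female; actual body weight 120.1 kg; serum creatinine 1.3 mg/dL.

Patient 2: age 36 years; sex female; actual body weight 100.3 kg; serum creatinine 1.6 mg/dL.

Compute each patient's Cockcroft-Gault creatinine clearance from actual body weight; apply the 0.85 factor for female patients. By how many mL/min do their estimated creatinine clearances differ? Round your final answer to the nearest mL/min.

Patient 1: CrCl = (140 − 84) × 120.1 / (72 × 1.3) × 0.85 = 6725.6 / 93.60 × 0.85 ≈ 61.1 mL/min
Patient 2: CrCl = (140 − 36) × 100.3 / (72 × 1.6) × 0.85 = 10431.2 / 115.20 × 0.85 ≈ 77.0 mL/min
|61.1 − 77.0| = 15.9 mL/min

16 mL/min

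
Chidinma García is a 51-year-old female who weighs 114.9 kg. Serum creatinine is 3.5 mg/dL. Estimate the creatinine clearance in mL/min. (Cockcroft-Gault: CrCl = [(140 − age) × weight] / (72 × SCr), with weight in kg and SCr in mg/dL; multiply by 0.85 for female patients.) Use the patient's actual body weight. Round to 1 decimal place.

CrCl = (140 − 51) × 114.9 / (72 × 3.5) × 0.85 = 10226.1 / 252.00 × 0.85 ≈ 34.5 mL/min

34.5 mL/min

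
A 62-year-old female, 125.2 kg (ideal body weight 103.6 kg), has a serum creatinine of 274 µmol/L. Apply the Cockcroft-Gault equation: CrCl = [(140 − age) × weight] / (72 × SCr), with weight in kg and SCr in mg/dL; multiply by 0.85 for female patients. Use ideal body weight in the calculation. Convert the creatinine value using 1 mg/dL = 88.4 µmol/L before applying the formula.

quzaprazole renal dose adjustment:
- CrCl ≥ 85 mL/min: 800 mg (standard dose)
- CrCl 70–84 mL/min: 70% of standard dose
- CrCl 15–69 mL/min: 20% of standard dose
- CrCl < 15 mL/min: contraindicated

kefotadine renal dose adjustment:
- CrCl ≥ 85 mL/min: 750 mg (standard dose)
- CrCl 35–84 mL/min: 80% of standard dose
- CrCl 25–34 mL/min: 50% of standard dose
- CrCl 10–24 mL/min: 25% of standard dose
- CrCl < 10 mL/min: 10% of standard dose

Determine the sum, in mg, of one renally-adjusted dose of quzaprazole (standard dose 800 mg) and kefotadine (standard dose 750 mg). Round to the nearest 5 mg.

535 mg

SCr = 274 / 88.4 = 3.1 mg/dL
CrCl = (140 − 62) × 103.6 / (72 × 3.1) × 0.85 = 8080.8 / 223.20 × 0.85 ≈ 30.8 mL/min
CrCl ≈ 31 mL/min.
quzaprazole: 15–69 mL/min → 20% of 800 mg = 160 mg.
kefotadine: 25–34 mL/min → 50% of 750 mg = 375 mg.
Total = 160 + 375 = 535 mg.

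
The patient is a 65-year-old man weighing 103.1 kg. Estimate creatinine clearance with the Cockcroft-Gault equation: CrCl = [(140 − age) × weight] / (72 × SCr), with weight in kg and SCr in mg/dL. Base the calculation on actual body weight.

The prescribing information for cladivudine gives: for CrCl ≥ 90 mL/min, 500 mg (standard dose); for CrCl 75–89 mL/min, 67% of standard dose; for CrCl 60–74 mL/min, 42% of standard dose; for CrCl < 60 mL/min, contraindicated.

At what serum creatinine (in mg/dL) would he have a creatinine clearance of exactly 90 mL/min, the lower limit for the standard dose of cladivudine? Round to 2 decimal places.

Standard dose requires CrCl ≥ 90 mL/min.
Set (140 − 65) × 103.1 / (72 × SCr) = 90
SCr = (140 − 65) × 103.1 / (72 × 90) = 1.193 mg/dL

1.19 mg/dL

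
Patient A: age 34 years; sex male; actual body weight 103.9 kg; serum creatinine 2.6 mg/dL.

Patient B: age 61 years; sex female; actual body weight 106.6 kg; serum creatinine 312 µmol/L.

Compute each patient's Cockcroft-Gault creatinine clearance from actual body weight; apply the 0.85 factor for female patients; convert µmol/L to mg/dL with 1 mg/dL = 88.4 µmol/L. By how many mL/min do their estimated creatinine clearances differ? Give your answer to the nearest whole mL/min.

31 mL/min

Patient A: CrCl = (140 − 34) × 103.9 / (72 × 2.6) = 11013.4 / 187.20 ≈ 58.8 mL/min
Patient B: SCr = 312 / 88.4 = 3.529 mg/dL
Patient B: CrCl = (140 − 61) × 106.6 / (72 × 3.529) × 0.85 = 8421.4 / 254.09 × 0.85 ≈ 28.2 mL/min
|58.8 − 28.2| = 30.6 mL/min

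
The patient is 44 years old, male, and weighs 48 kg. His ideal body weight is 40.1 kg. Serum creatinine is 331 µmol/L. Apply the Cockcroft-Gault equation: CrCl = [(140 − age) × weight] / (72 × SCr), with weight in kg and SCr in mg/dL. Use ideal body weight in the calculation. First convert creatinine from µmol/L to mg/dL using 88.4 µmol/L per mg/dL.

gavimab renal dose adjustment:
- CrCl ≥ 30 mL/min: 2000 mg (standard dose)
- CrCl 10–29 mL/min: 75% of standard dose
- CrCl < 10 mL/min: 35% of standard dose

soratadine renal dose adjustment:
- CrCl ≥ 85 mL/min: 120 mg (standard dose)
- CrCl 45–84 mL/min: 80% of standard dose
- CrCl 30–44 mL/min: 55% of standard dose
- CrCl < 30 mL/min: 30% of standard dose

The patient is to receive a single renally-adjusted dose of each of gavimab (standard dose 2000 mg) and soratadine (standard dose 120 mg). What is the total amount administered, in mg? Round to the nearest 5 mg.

1535 mg

SCr = 331 / 88.4 = 3.744 mg/dL
CrCl = (140 − 44) × 40.1 / (72 × 3.744) = 3849.6 / 269.57 ≈ 14.3 mL/min
CrCl ≈ 14 mL/min.
gavimab: 10–29 mL/min → 75% of 2000 mg = 1500 mg.
soratadine: < 30 mL/min → 30% of 120 mg = 36 mg.
Total = 1500 + 36 = 1536 mg.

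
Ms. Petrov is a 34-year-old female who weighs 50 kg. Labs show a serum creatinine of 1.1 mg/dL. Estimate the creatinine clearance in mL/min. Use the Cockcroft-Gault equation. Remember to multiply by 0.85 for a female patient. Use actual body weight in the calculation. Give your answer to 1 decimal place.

56.9 mL/min

CrCl = (140 − 34) × 50 / (72 × 1.1) × 0.85 = 5300.0 / 79.20 × 0.85 ≈ 56.9 mL/min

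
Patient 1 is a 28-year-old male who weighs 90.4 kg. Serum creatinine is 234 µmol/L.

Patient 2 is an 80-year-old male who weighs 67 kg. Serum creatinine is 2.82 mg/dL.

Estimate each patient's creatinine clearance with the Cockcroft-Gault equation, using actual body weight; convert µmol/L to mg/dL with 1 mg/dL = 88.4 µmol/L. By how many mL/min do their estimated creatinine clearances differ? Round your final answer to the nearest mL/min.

Patient 1: SCr = 234 / 88.4 = 2.647 mg/dL
Patient 1: CrCl = (140 − 28) × 90.4 / (72 × 2.647) = 10124.8 / 190.58 ≈ 53.1 mL/min
Patient 2: CrCl = (140 − 80) × 67 / (72 × 2.82) = 4020.0 / 203.04 ≈ 19.8 mL/min
|53.1 − 19.8| = 33.3 mL/min

33 mL/min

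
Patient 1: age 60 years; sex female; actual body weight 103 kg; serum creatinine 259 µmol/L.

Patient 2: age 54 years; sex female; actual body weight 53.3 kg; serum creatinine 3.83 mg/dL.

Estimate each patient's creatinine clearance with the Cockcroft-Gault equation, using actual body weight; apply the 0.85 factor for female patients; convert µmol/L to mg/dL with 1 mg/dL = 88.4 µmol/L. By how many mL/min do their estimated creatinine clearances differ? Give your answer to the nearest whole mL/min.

19 mL/min

Patient 1: SCr = 259 / 88.4 = 2.93 mg/dL
Patient 1: CrCl = (140 − 60) × 103 / (72 × 2.93) × 0.85 = 8240.0 / 210.96 × 0.85 ≈ 33.2 mL/min
Patient 2: CrCl = (140 − 54) × 53.3 / (72 × 3.83) × 0.85 = 4583.8 / 275.76 × 0.85 ≈ 14.1 mL/min
|33.2 − 14.1| = 19.1 mL/min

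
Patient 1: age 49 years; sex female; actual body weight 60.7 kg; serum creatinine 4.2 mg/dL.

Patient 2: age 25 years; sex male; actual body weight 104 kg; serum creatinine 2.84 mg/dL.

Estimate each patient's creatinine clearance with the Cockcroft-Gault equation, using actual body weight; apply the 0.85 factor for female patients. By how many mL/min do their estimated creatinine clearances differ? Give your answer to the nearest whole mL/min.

Patient 1: CrCl = (140 − 49) × 60.7 / (72 × 4.2) × 0.85 = 5523.7 / 302.40 × 0.85 ≈ 15.5 mL/min
Patient 2: CrCl = (140 − 25) × 104 / (72 × 2.84) = 11960.0 / 204.48 ≈ 58.5 mL/min
|15.5 − 58.5| = 43.0 mL/min

43 mL/min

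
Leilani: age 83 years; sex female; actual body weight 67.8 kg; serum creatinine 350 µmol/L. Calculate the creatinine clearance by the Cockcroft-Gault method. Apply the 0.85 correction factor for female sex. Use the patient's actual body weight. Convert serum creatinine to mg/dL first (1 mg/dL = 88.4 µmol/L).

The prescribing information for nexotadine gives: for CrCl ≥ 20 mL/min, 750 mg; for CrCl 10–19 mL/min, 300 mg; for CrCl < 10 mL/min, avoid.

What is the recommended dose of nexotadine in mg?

300 mg

SCr = 350 / 88.4 = 3.959 mg/dL
CrCl = (140 − 83) × 67.8 / (72 × 3.959) × 0.85 = 3864.6 / 285.05 × 0.85 ≈ 11.5 mL/min
CrCl ≈ 12 mL/min → bracket 10–19 mL/min.
Dose for this bracket: 300 mg.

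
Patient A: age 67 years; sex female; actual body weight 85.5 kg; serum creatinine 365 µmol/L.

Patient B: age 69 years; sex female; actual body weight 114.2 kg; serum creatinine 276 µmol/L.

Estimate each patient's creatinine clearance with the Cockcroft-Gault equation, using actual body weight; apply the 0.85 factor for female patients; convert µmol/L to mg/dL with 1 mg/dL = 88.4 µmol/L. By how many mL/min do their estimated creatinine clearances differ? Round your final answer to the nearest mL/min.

13 mL/min

Patient A: SCr = 365 / 88.4 = 4.129 mg/dL
Patient A: CrCl = (140 − 67) × 85.5 / (72 × 4.129) × 0.85 = 6241.5 / 297.29 × 0.85 ≈ 17.8 mL/min
Patient B: SCr = 276 / 88.4 = 3.122 mg/dL
Patient B: CrCl = (140 − 69) × 114.2 / (72 × 3.122) × 0.85 = 8108.2 / 224.78 × 0.85 ≈ 30.7 mL/min
|17.8 − 30.7| = 12.9 mL/min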